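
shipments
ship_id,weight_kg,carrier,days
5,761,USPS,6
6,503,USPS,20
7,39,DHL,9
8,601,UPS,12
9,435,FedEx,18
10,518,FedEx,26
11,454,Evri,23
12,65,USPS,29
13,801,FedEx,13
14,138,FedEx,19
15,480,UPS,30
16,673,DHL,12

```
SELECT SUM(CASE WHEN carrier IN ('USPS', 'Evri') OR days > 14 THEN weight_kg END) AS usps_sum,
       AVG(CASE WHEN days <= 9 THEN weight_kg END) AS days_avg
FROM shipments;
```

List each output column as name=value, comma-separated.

usps_sum=3354, days_avg=400

[usps_sum: carrier IN ('USPS', 'Evri') OR days > 14]
ship_id=5: ✓ → 761
ship_id=6: ✓ → 503
ship_id=7: ✗
ship_id=8: ✗
ship_id=9: ✓ → 435
ship_id=10: ✓ → 518
ship_id=11: ✓ → 454
ship_id=12: ✓ → 65
ship_id=13: ✗
ship_id=14: ✓ → 138
ship_id=15: ✓ → 480
ship_id=16: ✗
usps_sum = 761 + 503 + 435 + 518 + 454 + 65 + 138 + 480 = 3354
—
[days_avg: days <= 9]
ship_id=5: ✓ → 761
ship_id=6: ✗
ship_id=7: ✓ → 39
ship_id=8: ✗
ship_id=9: ✗
ship_id=10: ✗
ship_id=11: ✗
ship_id=12: ✗
ship_id=13: ✗
ship_id=14: ✗
ship_id=15: ✗
ship_id=16: ✗
days_avg = (761 + 39) / 2 = 400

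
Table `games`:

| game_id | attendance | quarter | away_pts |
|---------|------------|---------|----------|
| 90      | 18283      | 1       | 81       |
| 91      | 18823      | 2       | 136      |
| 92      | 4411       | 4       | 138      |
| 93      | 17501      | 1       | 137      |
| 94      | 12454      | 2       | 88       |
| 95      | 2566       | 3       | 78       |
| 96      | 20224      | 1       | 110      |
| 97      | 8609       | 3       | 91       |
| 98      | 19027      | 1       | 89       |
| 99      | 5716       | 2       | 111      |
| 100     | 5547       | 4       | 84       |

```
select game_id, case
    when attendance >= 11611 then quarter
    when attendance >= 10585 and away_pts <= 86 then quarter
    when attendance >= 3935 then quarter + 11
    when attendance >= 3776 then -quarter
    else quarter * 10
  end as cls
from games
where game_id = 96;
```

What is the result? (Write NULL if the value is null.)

game_id = 96: attendance=20224, quarter=1, away_pts=110.
attendance >= 11611 → true → 1

1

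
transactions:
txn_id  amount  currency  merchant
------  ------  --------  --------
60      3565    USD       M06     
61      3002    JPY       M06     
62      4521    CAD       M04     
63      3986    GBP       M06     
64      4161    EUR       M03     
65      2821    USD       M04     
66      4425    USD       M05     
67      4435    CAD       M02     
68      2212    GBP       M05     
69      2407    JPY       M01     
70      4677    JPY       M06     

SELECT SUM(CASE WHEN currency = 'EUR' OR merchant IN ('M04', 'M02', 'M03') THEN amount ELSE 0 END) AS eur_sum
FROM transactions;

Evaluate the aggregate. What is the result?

15938

txn_id=60: ✗
txn_id=61: ✗
txn_id=62: ✓ → 4521
txn_id=63: ✗
txn_id=64: ✓ → 4161
txn_id=65: ✓ → 2821
txn_id=66: ✗
txn_id=67: ✓ → 4435
txn_id=68: ✗
txn_id=69: ✗
txn_id=70: ✗
eur_sum = 4521 + 4161 + 2821 + 4435 = 15938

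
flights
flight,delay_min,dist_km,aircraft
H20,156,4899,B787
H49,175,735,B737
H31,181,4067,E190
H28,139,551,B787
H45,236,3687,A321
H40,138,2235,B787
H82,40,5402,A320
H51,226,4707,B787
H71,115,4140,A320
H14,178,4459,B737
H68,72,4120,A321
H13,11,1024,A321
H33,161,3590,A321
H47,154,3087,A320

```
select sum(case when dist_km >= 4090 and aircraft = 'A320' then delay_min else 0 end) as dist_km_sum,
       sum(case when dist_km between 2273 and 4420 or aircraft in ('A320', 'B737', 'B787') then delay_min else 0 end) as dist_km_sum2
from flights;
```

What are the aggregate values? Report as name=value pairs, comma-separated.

[dist_km_sum: dist_km >= 4090 and aircraft = 'A320']
flight=H20: ✗
flight=H49: ✗
flight=H31: ✗
flight=H28: ✗
flight=H45: ✗
flight=H40: ✗
flight=H82: ✓ → 40
flight=H51: ✗
flight=H71: ✓ → 115
flight=H14: ✗
flight=H68: ✗
flight=H13: ✗
flight=H33: ✗
flight=H47: ✗
dist_km_sum = 40 + 115 = 155
—
[dist_km_sum2: dist_km between 2273 and 4420 or aircraft in ('A320', 'B737', 'B787')]
flight=H20: ✓ → 156
flight=H49: ✓ → 175
flight=H31: ✓ → 181
flight=H28: ✓ → 139
flight=H45: ✓ → 236
flight=H40: ✓ → 138
flight=H82: ✓ → 40
flight=H51: ✓ → 226
flight=H71: ✓ → 115
flight=H14: ✓ → 178
flight=H68: ✓ → 72
flight=H13: ✗
flight=H33: ✓ → 161
flight=H47: ✓ → 154
dist_km_sum2 = 156 + 175 + 181 + 139 + 236 + 138 + 40 + 226 + 115 + 178 + 72 + 161 + 154 = 1971

dist_km_sum=155, dist_km_sum2=1971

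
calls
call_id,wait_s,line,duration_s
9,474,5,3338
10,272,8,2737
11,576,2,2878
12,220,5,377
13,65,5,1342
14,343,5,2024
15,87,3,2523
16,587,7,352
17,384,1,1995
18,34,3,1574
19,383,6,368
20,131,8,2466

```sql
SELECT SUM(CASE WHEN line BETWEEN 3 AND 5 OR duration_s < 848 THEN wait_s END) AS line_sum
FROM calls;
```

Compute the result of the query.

call_id=9: ✓ → 474
call_id=10: ✗
call_id=11: ✗
call_id=12: ✓ → 220
call_id=13: ✓ → 65
call_id=14: ✓ → 343
call_id=15: ✓ → 87
call_id=16: ✓ → 587
call_id=17: ✗
call_id=18: ✓ → 34
call_id=19: ✓ → 383
call_id=20: ✗
line_sum = 474 + 220 + 65 + 343 + 87 + 587 + 34 + 383 = 2193

2193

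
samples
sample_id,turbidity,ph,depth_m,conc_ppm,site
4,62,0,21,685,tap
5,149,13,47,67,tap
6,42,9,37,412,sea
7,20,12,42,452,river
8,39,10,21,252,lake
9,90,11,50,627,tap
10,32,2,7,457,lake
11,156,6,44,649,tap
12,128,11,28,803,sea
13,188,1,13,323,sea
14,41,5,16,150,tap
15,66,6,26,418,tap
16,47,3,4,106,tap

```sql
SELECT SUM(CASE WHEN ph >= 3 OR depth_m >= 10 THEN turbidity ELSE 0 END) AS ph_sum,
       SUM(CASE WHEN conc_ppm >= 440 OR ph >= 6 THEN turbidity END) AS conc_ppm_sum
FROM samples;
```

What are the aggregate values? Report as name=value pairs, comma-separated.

ph_sum=1028, conc_ppm_sum=784

[ph_sum: ph >= 3 OR depth_m >= 10]
sample_id=4: ✓ → 62
sample_id=5: ✓ → 149
sample_id=6: ✓ → 42
sample_id=7: ✓ → 20
sample_id=8: ✓ → 39
sample_id=9: ✓ → 90
sample_id=10: ✗
sample_id=11: ✓ → 156
sample_id=12: ✓ → 128
sample_id=13: ✓ → 188
sample_id=14: ✓ → 41
sample_id=15: ✓ → 66
sample_id=16: ✓ → 47
ph_sum = 62 + 149 + 42 + 20 + 39 + 90 + 156 + 128 + 188 + 41 + 66 + 47 = 1028
—
[conc_ppm_sum: conc_ppm >= 440 OR ph >= 6]
sample_id=4: ✓ → 62
sample_id=5: ✓ → 149
sample_id=6: ✓ → 42
sample_id=7: ✓ → 20
sample_id=8: ✓ → 39
sample_id=9: ✓ → 90
sample_id=10: ✓ → 32
sample_id=11: ✓ → 156
sample_id=12: ✓ → 128
sample_id=13: ✗
sample_id=14: ✗
sample_id=15: ✓ → 66
sample_id=16: ✗
conc_ppm_sum = 62 + 149 + 42 + 20 + 39 + 90 + 32 + 156 + 128 + 66 = 784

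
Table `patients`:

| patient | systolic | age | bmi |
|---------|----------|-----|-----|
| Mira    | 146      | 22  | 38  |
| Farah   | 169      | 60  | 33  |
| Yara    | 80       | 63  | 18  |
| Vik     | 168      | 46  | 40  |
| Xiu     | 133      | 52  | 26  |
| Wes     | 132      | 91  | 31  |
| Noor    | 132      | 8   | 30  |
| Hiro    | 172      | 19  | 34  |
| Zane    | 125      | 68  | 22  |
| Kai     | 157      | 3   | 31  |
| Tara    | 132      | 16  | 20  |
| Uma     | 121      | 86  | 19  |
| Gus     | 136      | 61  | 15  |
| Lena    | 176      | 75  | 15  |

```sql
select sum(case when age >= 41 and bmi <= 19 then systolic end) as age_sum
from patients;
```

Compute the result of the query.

513

patient=Mira: ✗
patient=Farah: ✗
patient=Yara: ✓ → 80
patient=Vik: ✗
patient=Xiu: ✗
patient=Wes: ✗
patient=Noor: ✗
patient=Hiro: ✗
patient=Zane: ✗
patient=Kai: ✗
patient=Tara: ✗
patient=Uma: ✓ → 121
patient=Gus: ✓ → 136
patient=Lena: ✓ → 176
age_sum = 80 + 121 + 136 + 176 = 513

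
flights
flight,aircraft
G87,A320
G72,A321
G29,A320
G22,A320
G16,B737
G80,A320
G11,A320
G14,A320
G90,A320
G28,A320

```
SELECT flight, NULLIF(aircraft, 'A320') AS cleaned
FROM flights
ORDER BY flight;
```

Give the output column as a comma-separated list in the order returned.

NULL, NULL, B737, NULL, NULL, NULL, A321, NULL, NULL, NULL

flight=G11: aircraft=A320 vs A320: equal → NULL
flight=G14: aircraft=A320 vs A320: equal → NULL
flight=G16: aircraft=B737 vs A320: differ → B737
flight=G22: aircraft=A320 vs A320: equal → NULL
flight=G28: aircraft=A320 vs A320: equal → NULL
flight=G29: aircraft=A320 vs A320: equal → NULL
flight=G72: aircraft=A321 vs A320: differ → A321
flight=G80: aircraft=A320 vs A320: equal → NULL
flight=G87: aircraft=A320 vs A320: equal → NULL
flight=G90: aircraft=A320 vs A320: equal → NULL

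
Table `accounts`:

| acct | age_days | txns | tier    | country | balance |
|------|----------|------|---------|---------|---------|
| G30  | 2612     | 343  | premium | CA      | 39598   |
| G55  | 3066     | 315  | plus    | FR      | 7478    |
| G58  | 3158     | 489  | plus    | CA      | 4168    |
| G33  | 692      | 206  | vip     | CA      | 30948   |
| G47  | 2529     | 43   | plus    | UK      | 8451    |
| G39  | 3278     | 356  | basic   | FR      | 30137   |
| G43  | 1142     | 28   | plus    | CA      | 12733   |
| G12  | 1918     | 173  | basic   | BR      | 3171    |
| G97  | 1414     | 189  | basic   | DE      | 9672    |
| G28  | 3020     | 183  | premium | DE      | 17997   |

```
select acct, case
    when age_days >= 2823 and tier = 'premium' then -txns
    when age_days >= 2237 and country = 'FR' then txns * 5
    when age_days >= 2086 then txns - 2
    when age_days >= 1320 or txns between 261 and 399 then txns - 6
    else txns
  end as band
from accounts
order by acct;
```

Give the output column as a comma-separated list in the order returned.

167, -183, 341, 206, 1780, 28, 41, 1575, 487, 183

acct=G12: age_days >= 1320 or txns between 261 and 399 → 167
acct=G28: age_days >= 2823 and tier = 'premium' → -183
acct=G30: age_days >= 2086 → 341
acct=G33: ELSE → 206
acct=G39: age_days >= 2237 and country = 'FR' → 1780
acct=G43: ELSE → 28
acct=G47: age_days >= 2086 → 41
acct=G55: age_days >= 2237 and country = 'FR' → 1575
acct=G58: age_days >= 2086 → 487
acct=G97: age_days >= 1320 or txns between 261 and 399 → 183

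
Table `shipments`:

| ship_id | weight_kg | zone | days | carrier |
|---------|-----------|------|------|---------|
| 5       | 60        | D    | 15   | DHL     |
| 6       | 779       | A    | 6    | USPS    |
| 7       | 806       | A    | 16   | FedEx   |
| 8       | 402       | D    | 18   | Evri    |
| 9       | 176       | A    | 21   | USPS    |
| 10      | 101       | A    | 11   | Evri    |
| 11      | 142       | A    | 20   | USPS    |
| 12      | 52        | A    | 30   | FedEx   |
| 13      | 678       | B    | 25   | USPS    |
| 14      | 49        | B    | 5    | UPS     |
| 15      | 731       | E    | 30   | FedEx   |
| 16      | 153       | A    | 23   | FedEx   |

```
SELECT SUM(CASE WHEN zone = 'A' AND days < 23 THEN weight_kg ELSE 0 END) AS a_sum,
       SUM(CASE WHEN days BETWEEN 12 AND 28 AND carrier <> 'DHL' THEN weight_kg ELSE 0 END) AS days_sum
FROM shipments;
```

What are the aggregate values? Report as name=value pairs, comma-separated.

[a_sum: zone = 'A' AND days < 23]
ship_id=5: ✗
ship_id=6: ✓ → 779
ship_id=7: ✓ → 806
ship_id=8: ✗
ship_id=9: ✓ → 176
ship_id=10: ✓ → 101
ship_id=11: ✓ → 142
ship_id=12: ✗
ship_id=13: ✗
ship_id=14: ✗
ship_id=15: ✗
ship_id=16: ✗
a_sum = 779 + 806 + 176 + 101 + 142 = 2004
—
[days_sum: days BETWEEN 12 AND 28 AND carrier <> 'DHL']
ship_id=5: ✗
ship_id=6: ✗
ship_id=7: ✓ → 806
ship_id=8: ✓ → 402
ship_id=9: ✓ → 176
ship_id=10: ✗
ship_id=11: ✓ → 142
ship_id=12: ✗
ship_id=13: ✓ → 678
ship_id=14: ✗
ship_id=15: ✗
ship_id=16: ✓ → 153
days_sum = 806 + 402 + 176 + 142 + 678 + 153 = 2357

a_sum=2004, days_sum=2357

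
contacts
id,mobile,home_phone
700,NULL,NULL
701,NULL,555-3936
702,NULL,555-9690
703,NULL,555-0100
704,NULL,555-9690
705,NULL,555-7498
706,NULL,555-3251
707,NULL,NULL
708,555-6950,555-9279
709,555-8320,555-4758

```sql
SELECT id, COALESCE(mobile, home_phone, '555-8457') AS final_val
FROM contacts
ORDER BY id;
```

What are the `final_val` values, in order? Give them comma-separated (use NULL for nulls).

555-8457, 555-3936, 555-9690, 555-0100, 555-9690, 555-7498, 555-3251, 555-8457, 555-6950, 555-8320

id=700: mobile=NULL, home_phone=NULL, → literal 555-8457 → 555-8457
id=701: mobile=NULL, home_phone=555-3936 → 555-3936
id=702: mobile=NULL, home_phone=555-9690 → 555-9690
id=703: mobile=NULL, home_phone=555-0100 → 555-0100
id=704: mobile=NULL, home_phone=555-9690 → 555-9690
id=705: mobile=NULL, home_phone=555-7498 → 555-7498
id=706: mobile=NULL, home_phone=555-3251 → 555-3251
id=707: mobile=NULL, home_phone=NULL, → literal 555-8457 → 555-8457
id=708: mobile=555-6950 → 555-6950
id=709: mobile=555-8320 → 555-8320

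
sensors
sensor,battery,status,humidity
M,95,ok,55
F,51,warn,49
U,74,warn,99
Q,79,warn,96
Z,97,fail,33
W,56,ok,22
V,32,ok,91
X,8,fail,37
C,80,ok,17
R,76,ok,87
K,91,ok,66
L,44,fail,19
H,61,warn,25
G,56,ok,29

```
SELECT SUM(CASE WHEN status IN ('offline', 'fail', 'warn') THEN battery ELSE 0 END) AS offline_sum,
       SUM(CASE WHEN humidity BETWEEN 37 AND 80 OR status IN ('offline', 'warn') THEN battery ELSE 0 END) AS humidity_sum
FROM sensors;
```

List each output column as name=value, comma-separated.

[offline_sum: status IN ('offline', 'fail', 'warn')]
sensor=M: ✗
sensor=F: ✓ → 51
sensor=U: ✓ → 74
sensor=Q: ✓ → 79
sensor=Z: ✓ → 97
sensor=W: ✗
sensor=V: ✗
sensor=X: ✓ → 8
sensor=C: ✗
sensor=R: ✗
sensor=K: ✗
sensor=L: ✓ → 44
sensor=H: ✓ → 61
sensor=G: ✗
offline_sum = 51 + 74 + 79 + 97 + 8 + 44 + 61 = 414
—
[humidity_sum: humidity BETWEEN 37 AND 80 OR status IN ('offline', 'warn')]
sensor=M: ✓ → 95
sensor=F: ✓ → 51
sensor=U: ✓ → 74
sensor=Q: ✓ → 79
sensor=Z: ✗
sensor=W: ✗
sensor=V: ✗
sensor=X: ✓ → 8
sensor=C: ✗
sensor=R: ✗
sensor=K: ✓ → 91
sensor=L: ✗
sensor=H: ✓ → 61
sensor=G: ✗
humidity_sum = 95 + 51 + 74 + 79 + 8 + 91 + 61 = 459

offline_sum=414, humidity_sum=459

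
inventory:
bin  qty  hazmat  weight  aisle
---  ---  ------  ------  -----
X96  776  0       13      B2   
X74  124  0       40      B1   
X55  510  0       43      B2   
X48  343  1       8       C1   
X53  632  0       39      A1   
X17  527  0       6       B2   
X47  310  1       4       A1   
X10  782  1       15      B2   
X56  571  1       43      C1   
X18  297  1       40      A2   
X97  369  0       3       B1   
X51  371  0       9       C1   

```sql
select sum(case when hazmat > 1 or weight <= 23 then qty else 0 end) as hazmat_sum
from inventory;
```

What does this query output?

bin=X96: ✓ → 776
bin=X74: ✗
bin=X55: ✗
bin=X48: ✓ → 343
bin=X53: ✗
bin=X17: ✓ → 527
bin=X47: ✓ → 310
bin=X10: ✓ → 782
bin=X56: ✗
bin=X18: ✗
bin=X97: ✓ → 369
bin=X51: ✓ → 371
hazmat_sum = 776 + 343 + 527 + 310 + 782 + 369 + 371 = 3478

3478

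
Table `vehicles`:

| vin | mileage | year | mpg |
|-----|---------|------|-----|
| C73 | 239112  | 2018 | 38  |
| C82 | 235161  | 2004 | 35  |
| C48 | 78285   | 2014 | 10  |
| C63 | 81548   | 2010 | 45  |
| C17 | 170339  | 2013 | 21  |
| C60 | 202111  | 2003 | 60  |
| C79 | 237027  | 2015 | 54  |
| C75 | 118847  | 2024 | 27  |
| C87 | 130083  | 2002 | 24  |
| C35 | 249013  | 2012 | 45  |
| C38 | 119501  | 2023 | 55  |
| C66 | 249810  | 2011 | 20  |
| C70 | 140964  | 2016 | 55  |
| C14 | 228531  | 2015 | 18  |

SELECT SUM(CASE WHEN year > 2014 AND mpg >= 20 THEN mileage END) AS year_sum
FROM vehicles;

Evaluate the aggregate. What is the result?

vin=C73: ✓ → 239112
vin=C82: ✗
vin=C48: ✗
vin=C63: ✗
vin=C17: ✗
vin=C60: ✗
vin=C79: ✓ → 237027
vin=C75: ✓ → 118847
vin=C87: ✗
vin=C35: ✗
vin=C38: ✓ → 119501
vin=C66: ✗
vin=C70: ✓ → 140964
vin=C14: ✗
year_sum = 239112 + 237027 + 118847 + 119501 + 140964 = 855451

855451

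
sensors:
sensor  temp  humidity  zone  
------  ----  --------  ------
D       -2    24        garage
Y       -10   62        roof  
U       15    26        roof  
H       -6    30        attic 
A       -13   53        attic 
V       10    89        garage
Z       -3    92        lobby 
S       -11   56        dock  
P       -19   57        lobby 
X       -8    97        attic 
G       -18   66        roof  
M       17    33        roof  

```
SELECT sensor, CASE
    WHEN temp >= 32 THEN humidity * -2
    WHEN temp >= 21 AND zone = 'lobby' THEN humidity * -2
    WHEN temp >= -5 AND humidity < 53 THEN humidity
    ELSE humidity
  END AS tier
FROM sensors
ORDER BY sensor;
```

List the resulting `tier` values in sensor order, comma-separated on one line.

sensor=A: ELSE → 53
sensor=D: temp >= -5 AND humidity < 53 → 24
sensor=G: ELSE → 66
sensor=H: ELSE → 30
sensor=M: temp >= -5 AND humidity < 53 → 33
sensor=P: ELSE → 57
sensor=S: ELSE → 56
sensor=U: temp >= -5 AND humidity < 53 → 26
sensor=V: ELSE → 89
sensor=X: ELSE → 97
sensor=Y: ELSE → 62
sensor=Z: ELSE → 92

53, 24, 66, 30, 33, 57, 56, 26, 89, 97, 62, 92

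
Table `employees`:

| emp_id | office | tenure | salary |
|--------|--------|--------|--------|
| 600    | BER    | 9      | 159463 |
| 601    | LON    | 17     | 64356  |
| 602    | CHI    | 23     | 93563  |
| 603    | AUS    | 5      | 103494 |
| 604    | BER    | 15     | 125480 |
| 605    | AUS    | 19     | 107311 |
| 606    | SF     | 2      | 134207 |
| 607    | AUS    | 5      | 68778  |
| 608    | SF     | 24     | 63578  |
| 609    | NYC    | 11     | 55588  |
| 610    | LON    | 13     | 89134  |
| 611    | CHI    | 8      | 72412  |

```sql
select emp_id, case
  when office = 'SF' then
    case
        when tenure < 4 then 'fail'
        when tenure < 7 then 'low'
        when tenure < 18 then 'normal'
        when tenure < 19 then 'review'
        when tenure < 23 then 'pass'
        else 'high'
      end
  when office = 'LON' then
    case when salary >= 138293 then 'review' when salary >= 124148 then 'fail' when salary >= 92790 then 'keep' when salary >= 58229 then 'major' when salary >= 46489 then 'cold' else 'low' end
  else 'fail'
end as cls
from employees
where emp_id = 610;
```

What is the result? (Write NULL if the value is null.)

major

emp_id = 610: office=LON, tenure=13, salary=89134.
office='LON' → inner[salary >= 58229] → major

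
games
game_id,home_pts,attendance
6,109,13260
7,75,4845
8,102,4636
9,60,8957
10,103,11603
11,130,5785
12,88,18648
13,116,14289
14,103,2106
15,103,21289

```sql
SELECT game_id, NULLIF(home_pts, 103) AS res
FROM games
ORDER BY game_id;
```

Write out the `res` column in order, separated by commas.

game_id=6: home_pts=109 vs 103: differ → 109
game_id=7: home_pts=75 vs 103: differ → 75
game_id=8: home_pts=102 vs 103: differ → 102
game_id=9: home_pts=60 vs 103: differ → 60
game_id=10: home_pts=103 vs 103: equal → NULL
game_id=11: home_pts=130 vs 103: differ → 130
game_id=12: home_pts=88 vs 103: differ → 88
game_id=13: home_pts=116 vs 103: differ → 116
game_id=14: home_pts=103 vs 103: equal → NULL
game_id=15: home_pts=103 vs 103: equal → NULL

109, 75, 102, 60, NULL, 130, 88, 116, NULL, NULL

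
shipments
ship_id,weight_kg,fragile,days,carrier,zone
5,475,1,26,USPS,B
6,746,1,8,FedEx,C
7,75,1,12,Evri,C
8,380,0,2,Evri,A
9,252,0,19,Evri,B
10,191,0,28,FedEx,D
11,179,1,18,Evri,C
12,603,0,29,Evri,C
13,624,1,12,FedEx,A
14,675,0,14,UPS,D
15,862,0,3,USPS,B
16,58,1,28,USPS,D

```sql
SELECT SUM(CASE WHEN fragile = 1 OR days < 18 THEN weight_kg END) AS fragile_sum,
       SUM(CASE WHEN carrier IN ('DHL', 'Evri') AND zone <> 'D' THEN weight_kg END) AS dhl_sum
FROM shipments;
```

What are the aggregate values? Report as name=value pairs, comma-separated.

fragile_sum=4074, dhl_sum=1489

[fragile_sum: fragile = 1 OR days < 18]
ship_id=5: ✓ → 475
ship_id=6: ✓ → 746
ship_id=7: ✓ → 75
ship_id=8: ✓ → 380
ship_id=9: ✗
ship_id=10: ✗
ship_id=11: ✓ → 179
ship_id=12: ✗
ship_id=13: ✓ → 624
ship_id=14: ✓ → 675
ship_id=15: ✓ → 862
ship_id=16: ✓ → 58
fragile_sum = 475 + 746 + 75 + 380 + 179 + 624 + 675 + 862 + 58 = 4074
—
[dhl_sum: carrier IN ('DHL', 'Evri') AND zone <> 'D']
ship_id=5: ✗
ship_id=6: ✗
ship_id=7: ✓ → 75
ship_id=8: ✓ → 380
ship_id=9: ✓ → 252
ship_id=10: ✗
ship_id=11: ✓ → 179
ship_id=12: ✓ → 603
ship_id=13: ✗
ship_id=14: ✗
ship_id=15: ✗
ship_id=16: ✗
dhl_sum = 75 + 380 + 252 + 179 + 603 = 1489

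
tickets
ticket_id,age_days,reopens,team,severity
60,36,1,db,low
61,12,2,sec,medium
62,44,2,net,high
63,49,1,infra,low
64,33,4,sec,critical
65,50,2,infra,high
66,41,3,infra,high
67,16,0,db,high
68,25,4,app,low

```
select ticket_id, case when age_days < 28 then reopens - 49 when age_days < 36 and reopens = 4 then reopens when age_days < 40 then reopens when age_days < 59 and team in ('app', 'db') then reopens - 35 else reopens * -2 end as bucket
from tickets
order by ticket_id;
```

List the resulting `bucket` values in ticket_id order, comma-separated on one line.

ticket_id=60: age_days < 40 → 1
ticket_id=61: age_days < 28 → -47
ticket_id=62: ELSE → -4
ticket_id=63: ELSE → -2
ticket_id=64: age_days < 36 and reopens = 4 → 4
ticket_id=65: ELSE → -4
ticket_id=66: ELSE → -6
ticket_id=67: age_days < 28 → -49
ticket_id=68: age_days < 28 → -45

1, -47, -4, -2, 4, -4, -6, -49, -45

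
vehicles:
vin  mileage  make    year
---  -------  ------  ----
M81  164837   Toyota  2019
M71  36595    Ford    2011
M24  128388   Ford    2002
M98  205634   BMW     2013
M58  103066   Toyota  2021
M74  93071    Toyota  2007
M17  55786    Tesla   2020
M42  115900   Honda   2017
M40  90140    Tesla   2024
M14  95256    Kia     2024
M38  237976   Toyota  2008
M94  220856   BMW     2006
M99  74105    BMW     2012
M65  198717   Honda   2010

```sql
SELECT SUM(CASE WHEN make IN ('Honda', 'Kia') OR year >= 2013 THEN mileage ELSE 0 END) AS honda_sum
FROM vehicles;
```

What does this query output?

1029336

vin=M81: ✓ → 164837
vin=M71: ✗
vin=M24: ✗
vin=M98: ✓ → 205634
vin=M58: ✓ → 103066
vin=M74: ✗
vin=M17: ✓ → 55786
vin=M42: ✓ → 115900
vin=M40: ✓ → 90140
vin=M14: ✓ → 95256
vin=M38: ✗
vin=M94: ✗
vin=M99: ✗
vin=M65: ✓ → 198717
honda_sum = 164837 + 205634 + 103066 + 55786 + 115900 + 90140 + 95256 + 198717 = 1029336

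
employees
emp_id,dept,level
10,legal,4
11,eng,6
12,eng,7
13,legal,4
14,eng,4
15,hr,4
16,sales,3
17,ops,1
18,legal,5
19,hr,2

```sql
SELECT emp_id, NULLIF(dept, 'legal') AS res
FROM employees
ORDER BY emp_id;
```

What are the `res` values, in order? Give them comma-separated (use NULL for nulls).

emp_id=10: dept=legal vs legal: equal → NULL
emp_id=11: dept=eng vs legal: differ → eng
emp_id=12: dept=eng vs legal: differ → eng
emp_id=13: dept=legal vs legal: equal → NULL
emp_id=14: dept=eng vs legal: differ → eng
emp_id=15: dept=hr vs legal: differ → hr
emp_id=16: dept=sales vs legal: differ → sales
emp_id=17: dept=ops vs legal: differ → ops
emp_id=18: dept=legal vs legal: equal → NULL
emp_id=19: dept=hr vs legal: differ → hr

NULL, eng, eng, NULL, eng, hr, sales, ops, NULL, hr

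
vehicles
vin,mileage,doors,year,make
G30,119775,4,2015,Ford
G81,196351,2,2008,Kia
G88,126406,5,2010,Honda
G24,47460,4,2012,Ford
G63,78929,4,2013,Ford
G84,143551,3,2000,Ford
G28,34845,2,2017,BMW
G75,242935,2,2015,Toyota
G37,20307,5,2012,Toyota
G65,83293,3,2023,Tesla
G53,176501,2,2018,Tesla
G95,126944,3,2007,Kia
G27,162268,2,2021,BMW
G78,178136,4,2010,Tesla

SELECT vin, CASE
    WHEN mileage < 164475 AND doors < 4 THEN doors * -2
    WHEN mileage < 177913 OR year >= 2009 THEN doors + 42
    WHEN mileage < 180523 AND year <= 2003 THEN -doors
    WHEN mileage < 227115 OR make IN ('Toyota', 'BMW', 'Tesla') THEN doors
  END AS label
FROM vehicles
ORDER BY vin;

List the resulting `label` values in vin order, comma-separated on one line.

46, -4, -4, 46, 47, 44, 46, -6, 44, 46, 2, -6, 47, -6

vin=G24: mileage < 177913 OR year >= 2009 → 46
vin=G27: mileage < 164475 AND doors < 4 → -4
vin=G28: mileage < 164475 AND doors < 4 → -4
vin=G30: mileage < 177913 OR year >= 2009 → 46
vin=G37: mileage < 177913 OR year >= 2009 → 47
vin=G53: mileage < 177913 OR year >= 2009 → 44
vin=G63: mileage < 177913 OR year >= 2009 → 46
vin=G65: mileage < 164475 AND doors < 4 → -6
vin=G75: mileage < 177913 OR year >= 2009 → 44
vin=G78: mileage < 177913 OR year >= 2009 → 46
vin=G81: mileage < 227115 OR make IN ('Toyota', 'BMW', 'Tesla') → 2
vin=G84: mileage < 164475 AND doors < 4 → -6
vin=G88: mileage < 177913 OR year >= 2009 → 47
vin=G95: mileage < 164475 AND doors < 4 → -6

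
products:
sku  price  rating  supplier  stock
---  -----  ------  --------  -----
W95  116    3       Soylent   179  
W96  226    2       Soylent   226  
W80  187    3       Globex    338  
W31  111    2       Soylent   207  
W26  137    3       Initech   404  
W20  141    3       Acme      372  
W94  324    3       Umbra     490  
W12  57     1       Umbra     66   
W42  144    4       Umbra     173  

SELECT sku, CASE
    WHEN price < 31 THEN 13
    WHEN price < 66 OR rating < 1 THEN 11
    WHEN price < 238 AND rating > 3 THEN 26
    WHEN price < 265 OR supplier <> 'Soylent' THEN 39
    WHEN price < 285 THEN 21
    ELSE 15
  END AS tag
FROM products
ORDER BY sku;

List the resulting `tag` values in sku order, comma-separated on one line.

sku=W12: price < 66 OR rating < 1 → 11
sku=W20: price < 265 OR supplier <> 'Soylent' → 39
sku=W26: price < 265 OR supplier <> 'Soylent' → 39
sku=W31: price < 265 OR supplier <> 'Soylent' → 39
sku=W42: price < 238 AND rating > 3 → 26
sku=W80: price < 265 OR supplier <> 'Soylent' → 39
sku=W94: price < 265 OR supplier <> 'Soylent' → 39
sku=W95: price < 265 OR supplier <> 'Soylent' → 39
sku=W96: price < 265 OR supplier <> 'Soylent' → 39

11, 39, 39, 39, 26, 39, 39, 39, 39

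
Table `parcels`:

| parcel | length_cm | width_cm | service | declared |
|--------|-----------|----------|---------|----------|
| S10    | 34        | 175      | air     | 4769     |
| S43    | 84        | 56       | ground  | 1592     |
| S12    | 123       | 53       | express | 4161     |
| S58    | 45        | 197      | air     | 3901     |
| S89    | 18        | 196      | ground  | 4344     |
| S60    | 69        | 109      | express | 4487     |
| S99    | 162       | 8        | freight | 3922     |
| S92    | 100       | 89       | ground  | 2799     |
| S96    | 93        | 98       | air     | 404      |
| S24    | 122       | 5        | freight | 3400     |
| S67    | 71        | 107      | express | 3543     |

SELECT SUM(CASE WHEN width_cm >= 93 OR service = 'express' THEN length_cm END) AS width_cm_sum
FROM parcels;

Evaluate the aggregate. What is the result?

parcel=S10: ✓ → 34
parcel=S43: ✗
parcel=S12: ✓ → 123
parcel=S58: ✓ → 45
parcel=S89: ✓ → 18
parcel=S60: ✓ → 69
parcel=S99: ✗
parcel=S92: ✗
parcel=S96: ✓ → 93
parcel=S24: ✗
parcel=S67: ✓ → 71
width_cm_sum = 34 + 123 + 45 + 18 + 69 + 93 + 71 = 453

453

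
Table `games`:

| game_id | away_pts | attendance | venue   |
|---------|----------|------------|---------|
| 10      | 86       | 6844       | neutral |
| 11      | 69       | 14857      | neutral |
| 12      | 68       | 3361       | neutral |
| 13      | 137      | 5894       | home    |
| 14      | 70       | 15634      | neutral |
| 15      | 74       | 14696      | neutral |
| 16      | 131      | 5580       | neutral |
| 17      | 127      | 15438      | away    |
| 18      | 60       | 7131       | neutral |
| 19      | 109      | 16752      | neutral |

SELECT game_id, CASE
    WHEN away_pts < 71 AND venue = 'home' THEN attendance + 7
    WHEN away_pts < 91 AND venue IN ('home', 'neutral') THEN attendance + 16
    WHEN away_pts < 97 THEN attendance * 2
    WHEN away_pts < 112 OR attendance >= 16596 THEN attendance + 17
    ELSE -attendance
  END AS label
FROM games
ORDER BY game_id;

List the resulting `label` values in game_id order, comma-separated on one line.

6860, 14873, 3377, -5894, 15650, 14712, -5580, -15438, 7147, 16769

game_id=10: away_pts < 91 AND venue IN ('home', 'neutral') → 6860
game_id=11: away_pts < 91 AND venue IN ('home', 'neutral') → 14873
game_id=12: away_pts < 91 AND venue IN ('home', 'neutral') → 3377
game_id=13: ELSE → -5894
game_id=14: away_pts < 91 AND venue IN ('home', 'neutral') → 15650
game_id=15: away_pts < 91 AND venue IN ('home', 'neutral') → 14712
game_id=16: ELSE → -5580
game_id=17: ELSE → -15438
game_id=18: away_pts < 91 AND venue IN ('home', 'neutral') → 7147
game_id=19: away_pts < 112 OR attendance >= 16596 → 16769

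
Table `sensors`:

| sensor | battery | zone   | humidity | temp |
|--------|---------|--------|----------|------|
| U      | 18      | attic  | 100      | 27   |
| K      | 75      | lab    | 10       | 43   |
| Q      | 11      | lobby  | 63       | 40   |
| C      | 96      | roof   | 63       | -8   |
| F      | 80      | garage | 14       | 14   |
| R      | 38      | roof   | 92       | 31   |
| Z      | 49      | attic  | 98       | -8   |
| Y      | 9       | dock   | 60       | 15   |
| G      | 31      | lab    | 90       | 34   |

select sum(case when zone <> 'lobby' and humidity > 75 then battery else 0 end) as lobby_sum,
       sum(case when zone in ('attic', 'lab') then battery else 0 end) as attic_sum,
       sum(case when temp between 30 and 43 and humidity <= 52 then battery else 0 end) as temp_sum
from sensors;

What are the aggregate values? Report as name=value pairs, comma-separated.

lobby_sum=136, attic_sum=173, temp_sum=75

[lobby_sum: zone <> 'lobby' and humidity > 75]
sensor=U: ✓ → 18
sensor=K: ✗
sensor=Q: ✗
sensor=C: ✗
sensor=F: ✗
sensor=R: ✓ → 38
sensor=Z: ✓ → 49
sensor=Y: ✗
sensor=G: ✓ → 31
lobby_sum = 18 + 38 + 49 + 31 = 136
—
[attic_sum: zone in ('attic', 'lab')]
sensor=U: ✓ → 18
sensor=K: ✓ → 75
sensor=Q: ✗
sensor=C: ✗
sensor=F: ✗
sensor=R: ✗
sensor=Z: ✓ → 49
sensor=Y: ✗
sensor=G: ✓ → 31
attic_sum = 18 + 75 + 49 + 31 = 173
—
[temp_sum: temp between 30 and 43 and humidity <= 52]
sensor=U: ✗
sensor=K: ✓ → 75
sensor=Q: ✗
sensor=C: ✗
sensor=F: ✗
sensor=R: ✗
sensor=Z: ✗
sensor=Y: ✗
sensor=G: ✗
temp_sum = 75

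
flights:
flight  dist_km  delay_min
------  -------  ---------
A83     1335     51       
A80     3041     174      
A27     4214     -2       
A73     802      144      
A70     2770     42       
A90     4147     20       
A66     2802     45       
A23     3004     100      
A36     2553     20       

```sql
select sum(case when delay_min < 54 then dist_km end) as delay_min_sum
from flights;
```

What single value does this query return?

flight=A83: ✓ → 1335
flight=A80: ✗
flight=A27: ✓ → 4214
flight=A73: ✗
flight=A70: ✓ → 2770
flight=A90: ✓ → 4147
flight=A66: ✓ → 2802
flight=A23: ✗
flight=A36: ✓ → 2553
delay_min_sum = 1335 + 4214 + 2770 + 4147 + 2802 + 2553 = 17821

17821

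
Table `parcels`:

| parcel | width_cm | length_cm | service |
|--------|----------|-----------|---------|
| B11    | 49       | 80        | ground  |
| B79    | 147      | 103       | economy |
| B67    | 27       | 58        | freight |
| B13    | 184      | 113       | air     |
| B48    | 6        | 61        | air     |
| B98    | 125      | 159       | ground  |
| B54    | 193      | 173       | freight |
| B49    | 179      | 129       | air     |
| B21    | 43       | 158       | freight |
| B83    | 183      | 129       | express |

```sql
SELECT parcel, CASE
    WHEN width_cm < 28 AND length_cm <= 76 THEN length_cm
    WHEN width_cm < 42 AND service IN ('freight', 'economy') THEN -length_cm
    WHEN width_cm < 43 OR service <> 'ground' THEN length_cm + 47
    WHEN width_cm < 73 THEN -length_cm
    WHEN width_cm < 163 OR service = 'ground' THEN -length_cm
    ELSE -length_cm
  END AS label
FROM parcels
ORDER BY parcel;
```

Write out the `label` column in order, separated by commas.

parcel=B11: width_cm < 73 → -80
parcel=B13: width_cm < 43 OR service <> 'ground' → 160
parcel=B21: width_cm < 43 OR service <> 'ground' → 205
parcel=B48: width_cm < 28 AND length_cm <= 76 → 61
parcel=B49: width_cm < 43 OR service <> 'ground' → 176
parcel=B54: width_cm < 43 OR service <> 'ground' → 220
parcel=B67: width_cm < 28 AND length_cm <= 76 → 58
parcel=B79: width_cm < 43 OR service <> 'ground' → 150
parcel=B83: width_cm < 43 OR service <> 'ground' → 176
parcel=B98: width_cm < 163 OR service = 'ground' → -159

-80, 160, 205, 61, 176, 220, 58, 150, 176, -159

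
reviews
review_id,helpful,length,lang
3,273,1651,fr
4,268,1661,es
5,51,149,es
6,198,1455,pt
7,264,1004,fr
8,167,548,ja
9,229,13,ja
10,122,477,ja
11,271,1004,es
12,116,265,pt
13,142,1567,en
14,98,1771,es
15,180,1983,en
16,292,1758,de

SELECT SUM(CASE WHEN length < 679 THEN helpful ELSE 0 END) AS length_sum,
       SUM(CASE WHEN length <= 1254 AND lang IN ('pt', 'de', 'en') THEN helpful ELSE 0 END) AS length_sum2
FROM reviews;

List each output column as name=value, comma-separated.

[length_sum: length < 679]
review_id=3: ✗
review_id=4: ✗
review_id=5: ✓ → 51
review_id=6: ✗
review_id=7: ✗
review_id=8: ✓ → 167
review_id=9: ✓ → 229
review_id=10: ✓ → 122
review_id=11: ✗
review_id=12: ✓ → 116
review_id=13: ✗
review_id=14: ✗
review_id=15: ✗
review_id=16: ✗
length_sum = 51 + 167 + 229 + 122 + 116 = 685
—
[length_sum2: length <= 1254 AND lang IN ('pt', 'de', 'en')]
review_id=3: ✗
review_id=4: ✗
review_id=5: ✗
review_id=6: ✗
review_id=7: ✗
review_id=8: ✗
review_id=9: ✗
review_id=10: ✗
review_id=11: ✗
review_id=12: ✓ → 116
review_id=13: ✗
review_id=14: ✗
review_id=15: ✗
review_id=16: ✗
length_sum2 = 116

length_sum=685, length_sum2=116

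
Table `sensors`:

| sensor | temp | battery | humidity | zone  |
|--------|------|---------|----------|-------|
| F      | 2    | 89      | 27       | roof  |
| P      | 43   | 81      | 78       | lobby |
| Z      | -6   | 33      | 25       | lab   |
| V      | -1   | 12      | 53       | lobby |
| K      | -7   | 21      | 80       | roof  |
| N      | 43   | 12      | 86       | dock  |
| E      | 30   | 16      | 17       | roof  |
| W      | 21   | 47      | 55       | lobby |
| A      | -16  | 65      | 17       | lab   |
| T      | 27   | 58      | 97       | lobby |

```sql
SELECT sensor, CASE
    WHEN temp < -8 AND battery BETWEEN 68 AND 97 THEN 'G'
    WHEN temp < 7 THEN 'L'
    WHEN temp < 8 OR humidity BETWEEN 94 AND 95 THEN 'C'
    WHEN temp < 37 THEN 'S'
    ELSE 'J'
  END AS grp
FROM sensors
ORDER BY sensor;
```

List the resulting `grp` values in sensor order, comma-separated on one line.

sensor=A: temp < 7 → L
sensor=E: temp < 37 → S
sensor=F: temp < 7 → L
sensor=K: temp < 7 → L
sensor=N: ELSE → J
sensor=P: ELSE → J
sensor=T: temp < 37 → S
sensor=V: temp < 7 → L
sensor=W: temp < 37 → S
sensor=Z: temp < 7 → L

L, S, L, L, J, J, S, L, S, L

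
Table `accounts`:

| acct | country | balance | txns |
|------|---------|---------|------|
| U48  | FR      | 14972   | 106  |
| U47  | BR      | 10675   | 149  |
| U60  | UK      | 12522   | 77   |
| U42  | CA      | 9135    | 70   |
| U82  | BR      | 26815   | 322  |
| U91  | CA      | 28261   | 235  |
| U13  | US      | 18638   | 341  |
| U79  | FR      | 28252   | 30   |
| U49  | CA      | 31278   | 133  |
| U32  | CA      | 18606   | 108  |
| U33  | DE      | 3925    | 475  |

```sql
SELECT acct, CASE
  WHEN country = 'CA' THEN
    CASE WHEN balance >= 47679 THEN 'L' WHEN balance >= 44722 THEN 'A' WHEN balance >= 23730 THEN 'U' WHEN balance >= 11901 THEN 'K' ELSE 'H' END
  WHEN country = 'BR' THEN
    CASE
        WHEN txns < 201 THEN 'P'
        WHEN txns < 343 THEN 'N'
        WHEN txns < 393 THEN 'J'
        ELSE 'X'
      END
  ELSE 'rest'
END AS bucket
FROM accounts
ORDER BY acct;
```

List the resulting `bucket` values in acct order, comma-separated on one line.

rest, K, rest, H, P, rest, U, rest, rest, N, U

acct=U13: country='US' → outer ELSE → rest
acct=U32: country='CA' → inner[balance >= 11901] → K
acct=U33: country='DE' → outer ELSE → rest
acct=U42: country='CA' → inner[ELSE] → H
acct=U47: country='BR' → inner[txns < 201] → P
acct=U48: country='FR' → outer ELSE → rest
acct=U49: country='CA' → inner[balance >= 23730] → U
acct=U60: country='UK' → outer ELSE → rest
acct=U79: country='FR' → outer ELSE → rest
acct=U82: country='BR' → inner[txns < 343] → N
acct=U91: country='CA' → inner[balance >= 23730] → U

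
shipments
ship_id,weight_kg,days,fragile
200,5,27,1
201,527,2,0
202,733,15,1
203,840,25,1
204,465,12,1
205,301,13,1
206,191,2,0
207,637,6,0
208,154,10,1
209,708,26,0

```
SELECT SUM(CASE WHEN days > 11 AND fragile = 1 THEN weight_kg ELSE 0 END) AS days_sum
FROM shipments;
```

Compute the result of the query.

2344

ship_id=200: ✓ → 5
ship_id=201: ✗
ship_id=202: ✓ → 733
ship_id=203: ✓ → 840
ship_id=204: ✓ → 465
ship_id=205: ✓ → 301
ship_id=206: ✗
ship_id=207: ✗
ship_id=208: ✗
ship_id=209: ✗
days_sum = 5 + 733 + 840 + 465 + 301 = 2344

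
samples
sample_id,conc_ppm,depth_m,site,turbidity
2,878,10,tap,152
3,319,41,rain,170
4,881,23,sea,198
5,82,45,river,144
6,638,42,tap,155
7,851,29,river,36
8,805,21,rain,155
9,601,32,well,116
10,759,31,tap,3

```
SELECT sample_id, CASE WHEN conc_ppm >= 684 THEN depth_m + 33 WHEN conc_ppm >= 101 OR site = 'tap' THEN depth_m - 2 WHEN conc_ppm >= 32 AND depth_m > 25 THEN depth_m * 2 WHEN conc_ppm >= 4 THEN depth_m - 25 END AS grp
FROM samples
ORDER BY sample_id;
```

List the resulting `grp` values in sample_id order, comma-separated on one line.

43, 39, 56, 90, 40, 62, 54, 30, 64

sample_id=2: conc_ppm >= 684 → 43
sample_id=3: conc_ppm >= 101 OR site = 'tap' → 39
sample_id=4: conc_ppm >= 684 → 56
sample_id=5: conc_ppm >= 32 AND depth_m > 25 → 90
sample_id=6: conc_ppm >= 101 OR site = 'tap' → 40
sample_id=7: conc_ppm >= 684 → 62
sample_id=8: conc_ppm >= 684 → 54
sample_id=9: conc_ppm >= 101 OR site = 'tap' → 30
sample_id=10: conc_ppm >= 684 → 64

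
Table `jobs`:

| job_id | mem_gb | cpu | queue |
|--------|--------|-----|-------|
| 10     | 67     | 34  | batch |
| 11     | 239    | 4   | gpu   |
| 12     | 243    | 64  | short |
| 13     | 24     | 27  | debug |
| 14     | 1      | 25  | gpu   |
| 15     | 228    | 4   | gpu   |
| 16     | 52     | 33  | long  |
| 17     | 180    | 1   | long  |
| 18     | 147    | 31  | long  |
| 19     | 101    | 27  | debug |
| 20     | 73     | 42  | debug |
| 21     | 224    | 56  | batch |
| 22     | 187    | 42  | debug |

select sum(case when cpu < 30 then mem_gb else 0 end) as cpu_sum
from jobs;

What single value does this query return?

773

job_id=10: ✗
job_id=11: ✓ → 239
job_id=12: ✗
job_id=13: ✓ → 24
job_id=14: ✓ → 1
job_id=15: ✓ → 228
job_id=16: ✗
job_id=17: ✓ → 180
job_id=18: ✗
job_id=19: ✓ → 101
job_id=20: ✗
job_id=21: ✗
job_id=22: ✗
cpu_sum = 239 + 24 + 1 + 228 + 180 + 101 = 773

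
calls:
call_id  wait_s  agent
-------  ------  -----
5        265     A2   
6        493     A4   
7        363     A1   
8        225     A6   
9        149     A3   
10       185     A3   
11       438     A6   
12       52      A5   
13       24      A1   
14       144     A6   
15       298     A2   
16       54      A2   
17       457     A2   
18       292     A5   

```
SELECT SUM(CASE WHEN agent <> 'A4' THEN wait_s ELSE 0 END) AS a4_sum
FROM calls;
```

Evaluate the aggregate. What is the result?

call_id=5: ✓ → 265
call_id=6: ✗
call_id=7: ✓ → 363
call_id=8: ✓ → 225
call_id=9: ✓ → 149
call_id=10: ✓ → 185
call_id=11: ✓ → 438
call_id=12: ✓ → 52
call_id=13: ✓ → 24
call_id=14: ✓ → 144
call_id=15: ✓ → 298
call_id=16: ✓ → 54
call_id=17: ✓ → 457
call_id=18: ✓ → 292
a4_sum = 265 + 363 + 225 + 149 + 185 + 438 + 52 + 24 + 144 + 298 + 54 + 457 + 292 = 2946

2946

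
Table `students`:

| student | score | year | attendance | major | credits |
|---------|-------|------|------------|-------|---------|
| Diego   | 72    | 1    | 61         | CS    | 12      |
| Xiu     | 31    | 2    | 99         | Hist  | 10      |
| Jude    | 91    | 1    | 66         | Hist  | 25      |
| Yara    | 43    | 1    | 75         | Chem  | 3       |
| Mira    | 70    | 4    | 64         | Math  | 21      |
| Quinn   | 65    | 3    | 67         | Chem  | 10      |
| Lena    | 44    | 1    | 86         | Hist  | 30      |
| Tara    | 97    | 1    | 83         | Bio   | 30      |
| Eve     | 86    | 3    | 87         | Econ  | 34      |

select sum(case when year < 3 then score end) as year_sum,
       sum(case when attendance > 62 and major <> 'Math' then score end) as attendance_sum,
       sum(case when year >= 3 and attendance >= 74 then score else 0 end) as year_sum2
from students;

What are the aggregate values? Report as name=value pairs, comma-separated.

year_sum=378, attendance_sum=457, year_sum2=86

[year_sum: year < 3]
student=Diego: ✓ → 72
student=Xiu: ✓ → 31
student=Jude: ✓ → 91
student=Yara: ✓ → 43
student=Mira: ✗
student=Quinn: ✗
student=Lena: ✓ → 44
student=Tara: ✓ → 97
student=Eve: ✗
year_sum = 72 + 31 + 91 + 43 + 44 + 97 = 378
—
[attendance_sum: attendance > 62 and major <> 'Math']
student=Diego: ✗
student=Xiu: ✓ → 31
student=Jude: ✓ → 91
student=Yara: ✓ → 43
student=Mira: ✗
student=Quinn: ✓ → 65
student=Lena: ✓ → 44
student=Tara: ✓ → 97
student=Eve: ✓ → 86
attendance_sum = 31 + 91 + 43 + 65 + 44 + 97 + 86 = 457
—
[year_sum2: year >= 3 and attendance >= 74]
student=Diego: ✗
student=Xiu: ✗
student=Jude: ✗
student=Yara: ✗
student=Mira: ✗
student=Quinn: ✗
student=Lena: ✗
student=Tara: ✗
student=Eve: ✓ → 86
year_sum2 = 86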